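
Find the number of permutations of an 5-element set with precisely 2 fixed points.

Choose which 2 elements are fixed: C(5,2) = 10.
Derange the remaining 3 using D(j) = (j-1)(D(j-1) + D(j-2)), D(0)=1, D(1)=0: D(2)=1, D(3)=2.
Total: 10 x 2.

Final answer: C(5,2) D(3) = 20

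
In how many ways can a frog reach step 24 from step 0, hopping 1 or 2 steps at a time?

Let f(n) be the number of climbs. Removing the last move (1 or 2 steps) gives f(n) = f(n-1) + f(n-2); base cases f(1)=1, f(2)=2.
Building up term by term: f(1)=1, f(2)=2, f(3)=3, f(4)=5, f(5)=8, f(6)=13, f(7)=21, f(8)=34, f(9)=55, f(10)=89, f(11)=144, f(12)=233, f(13)=377, f(14)=610, f(15)=987, f(16)=1597, f(17)=2584, f(18)=4181, f(19)=6765, f(20)=10946, f(21)=17711, f(22)=28657, f(23)=46368, f(24)=75025.

Final answer: 75025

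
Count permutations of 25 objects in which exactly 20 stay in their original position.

Choose which 20 elements are fixed: C(25,20) = 53130.
Derange the remaining 5 using D(j) = (j-1)(D(j-1) + D(j-2)), D(0)=1, D(1)=0: D(2)=1, D(3)=2, D(4)=9, D(5)=44.
Total: 53130 x 44.

Final answer: C(25,20) D(5) = 2337720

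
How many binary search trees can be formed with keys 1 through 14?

This is a standard Catalan-number count: the answer is C_n. Here n = 14.
C_n = C(2n,n)/(n+1), so C_{14} = C(28,14)/15 = 40116600/15.

Final answer: C_{14} = 2674440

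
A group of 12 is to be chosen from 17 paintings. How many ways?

C(17,12) = 17!/(12! x 5!).

Final answer: \binom{17}{12} = 6188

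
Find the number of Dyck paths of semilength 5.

Total monotonic paths to (5,5): C(10,5) = 252.
Reflecting each bad path at its first crossing gives a bijection with paths to (4,6): C(10,6) = 210.
Valid Dyck paths: 252 - 210.
(Equivalently, C_{5} = C(10,5)/6 = 252/6.)

Final answer: C_{5} = 42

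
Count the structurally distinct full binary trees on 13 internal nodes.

The structures are counted by the Catalan number C_n. Here n = 13.
C_n = C(2n,n) - C(2n,n+1), so C_{13} = C(26,13) - C(26,14) = 10400600 - 9657700.

Final answer: C_{13} = 742900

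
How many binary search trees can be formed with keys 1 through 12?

This is counted by the nth Catalan number C_n. Here n = 12.
C_n = (2n)!/(n!(n+1)!), so C_{12} = 24!/(12! x 13!) = C(24,12)/13 = 2704156/13.

Final answer: C_{12} = 208012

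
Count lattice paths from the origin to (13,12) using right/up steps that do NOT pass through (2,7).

Total paths to (13,12): C(25,12) = 5200300.
Paths through (2,7): C(9,7) x C(16,5) = 157248.
Avoiding (2,7): 5200300 - 157248.

Final answer: 5043052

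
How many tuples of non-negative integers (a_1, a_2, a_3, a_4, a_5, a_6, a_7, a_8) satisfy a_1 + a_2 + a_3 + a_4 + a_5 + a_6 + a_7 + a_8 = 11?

Stars and bars with 11 stars and 7 bars:
C(11+8-1, 8-1) = C(18,7).

Final answer: C(18,7) = 31824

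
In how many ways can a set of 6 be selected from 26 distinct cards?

C(26,6) = 26!/(6! x 20!).

Final answer: \binom{26}{6} = 230230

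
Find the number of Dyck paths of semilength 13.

Total monotonic paths to (13,13): C(26,13) = 10400600.
By the reflection principle, paths that go above the diagonal number C(26,14) = 9657700.
Valid Dyck paths: 10400600 - 9657700.
(This is the Catalan number C_{13}.)

Final answer: C_{13} = 742900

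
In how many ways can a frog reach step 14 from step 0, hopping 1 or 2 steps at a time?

Condition on the final move: it is a 1-step (f(n-1) ways to get there) or a 2-step (f(n-2) ways), so f(n) = f(n-1) + f(n-2), with f(1)=1, f(2)=2.
Iterating the recurrence: f(1)=1, f(2)=2, f(3)=3, f(4)=5, f(5)=8, f(6)=13, f(7)=21, f(8)=34, f(9)=55, f(10)=89, f(11)=144, f(12)=233, f(13)=377, f(14)=610.

Final answer: 610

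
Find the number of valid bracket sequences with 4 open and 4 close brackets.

This is counted by the nth Catalan number C_n. Here n = 4 (pairs).
C_n = (2n)!/(n!(n+1)!), so C_{4} = 8!/(4! x 5!) = C(8,4)/5 = 70/5.

Final answer: C_{4} = 14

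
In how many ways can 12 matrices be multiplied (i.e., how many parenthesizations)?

This is a standard Catalan-number count: the answer is C_n. Here n = 12 - 1 = 11.
Using C_0 = 1 and C_(k+1) = C_k x 2(2k+1)/(k+2), build up term by term: C_1=1, C_2=2, C_3=5, C_4=14, C_5=42, C_6=132, C_7=429, C_8=1430, C_9=4862, C_10=16796, C_11=58786.

Final answer: C_{11} = 58786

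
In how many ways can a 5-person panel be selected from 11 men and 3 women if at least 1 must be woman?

Sum over valid woman counts:
C(3,1)C(11,4) = 990
C(3,2)C(11,3) = 495
C(3,3)C(11,2) = 55
Total: 990 + 495 + 55.

Final answer: 1540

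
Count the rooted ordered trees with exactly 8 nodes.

This is counted by the nth Catalan number C_n. Here n = 8 - 1 = 7.
C_n = C(2n,n)/(n+1), so C_{7} = C(14,7)/8 = 3432/8.

Final answer: C_{7} = 429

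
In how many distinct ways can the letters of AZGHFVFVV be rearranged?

Letters (A:1, F:2, G:1, H:1, V:3, Z:1). Total letters: 9.
Permutations = 9!/(3! x 2!).

Final answer: 30240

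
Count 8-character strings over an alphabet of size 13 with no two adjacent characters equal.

Let g(n) count such strings. g(1) = 13, and each valid string of length n-1 extends in 12 ways (any symbol but the last), so g(n) = 12 g(n-1).
Total: g(8) = 13 x 12^7.

Final answer: 13 x 12^{7} = 465813504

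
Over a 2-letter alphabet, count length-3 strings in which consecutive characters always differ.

First character: 2 choices. Each subsequent: 1 choices (must differ from the previous one).
Total: 2 x 1^2.

Final answer: 2 x 1^{2} = 2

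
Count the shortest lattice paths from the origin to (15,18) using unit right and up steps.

Each path has 15 right steps and 18 up steps in some order (33 steps total).
Choose which 18 of the 33 steps are up: C(33,18).

Final answer: C(33,18) = 1037158320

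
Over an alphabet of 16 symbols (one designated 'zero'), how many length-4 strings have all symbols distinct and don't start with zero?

First digit: 15 (nonzero). Second: 15 (not first). Third: 14, etc.
Total: 15 x 15 x 14 x 13.

Final answer: 40950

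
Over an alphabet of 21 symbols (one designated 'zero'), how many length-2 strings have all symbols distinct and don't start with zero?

First digit: 20 (nonzero). Second: 20 (not first). Third: 19, etc.
Total: 20 x 20.

Final answer: 400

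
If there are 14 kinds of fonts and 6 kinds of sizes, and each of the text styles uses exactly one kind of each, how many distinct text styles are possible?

By the multiplication principle: 14 x 6.

Final answer: 84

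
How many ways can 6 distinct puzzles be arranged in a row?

The number of ways to arrange 6 distinct objects is 6!.

Final answer: 6! = 720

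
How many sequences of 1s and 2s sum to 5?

Condition on the final move: it is a 1-step (f(n-1) ways to get there) or a 2-step (f(n-2) ways), so f(n) = f(n-1) + f(n-2), with f(1)=1, f(2)=2.
Iterating the recurrence: f(1)=1, f(2)=2, f(3)=3, f(4)=5, f(5)=8.

Final answer: 8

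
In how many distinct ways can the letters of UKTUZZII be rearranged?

Letters (I:2, K:1, T:1, U:2, Z:2). Total letters: 8.
Permutations = 8!/(2! x 2! x 2!).

Final answer: 5040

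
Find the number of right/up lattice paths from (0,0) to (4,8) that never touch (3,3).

Total paths to (4,8): C(12,8) = 495.
Paths through (3,3): C(6,3) x C(6,5) = 120.
Avoiding (3,3): 495 - 120.

Final answer: 375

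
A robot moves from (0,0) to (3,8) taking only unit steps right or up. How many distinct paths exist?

Each path has 3 right steps and 8 up steps in some order (11 steps total).
Choose which 8 of the 11 steps are up: C(11,8).

Final answer: C(11,8) = 165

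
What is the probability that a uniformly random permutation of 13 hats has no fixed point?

Use the recurrence D(n) = (n-1)(D(n-1) + D(n-2)) with D(0)=1, D(1)=0.
Building up: D(2)=1, D(3)=2, D(4)=9, D(5)=44, D(6)=265, D(7)=1854, D(8)=14833, D(9)=133496, D(10)=1334961, D(11)=14684570, D(12)=176214841, D(13)=2290792932.
Total arrangements: 13! = 6227020800.
Probability = D(13)/13! = 63633137/172972800.

Final answer: D(13)/13! = 2290792932/6227020800 = 0.367879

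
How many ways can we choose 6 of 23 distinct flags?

C(23,6) = 23!/(6! x (23-6)!).

Final answer: C(23,6) = 100947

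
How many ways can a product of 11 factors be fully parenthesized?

This is a standard Catalan-number count: the answer is C_n. Here n = 11 - 1 = 10.
C_n = C(2n,n)/(n+1), so C_{10} = C(20,10)/11 = 184756/11.

Final answer: C_{10} = 16796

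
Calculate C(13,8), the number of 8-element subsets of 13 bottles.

C(13,8) = 13!/(8! x (13-8)!).

Final answer: C(13,8) = 1287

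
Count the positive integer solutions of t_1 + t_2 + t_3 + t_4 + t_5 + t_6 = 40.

Substitute t'_i = t_i - 1 (so t'_i >= 0). Then sum t'_i = 40 - 6 = 34.
Stars and bars: C(34+6-1, 6-1) = C(39,5).

Final answer: C(39,5) = 575757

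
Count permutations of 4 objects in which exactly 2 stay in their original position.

Choose which 2 elements are fixed: C(4,2) = 6.
Derange the remaining 2 using D(j) = (j-1)(D(j-1) + D(j-2)), D(0)=1, D(1)=0: D(2)=1.
Total: 6 x 1.

Final answer: C(4,2) D(2) = 6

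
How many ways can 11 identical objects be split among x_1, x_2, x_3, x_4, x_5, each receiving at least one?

Substitute x'_i = x_i - 1 (so x'_i >= 0). Then sum x'_i = 11 - 5 = 6.
Stars and bars: C(6+5-1, 5-1) = C(10,4).

Final answer: C(10,4) = 210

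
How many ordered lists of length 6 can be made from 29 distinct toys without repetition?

P(29,6) = 29!/(29-6)! = 29!/23!.

Final answer: P(29,6) = 342014400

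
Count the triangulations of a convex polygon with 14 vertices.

The structures are counted by the Catalan number C_n. Here n = 14 - 2 = 12.
C_n = C(2n,n)/(n+1), so C_{12} = C(24,12)/13 = 2704156/13.

Final answer: C_{12} = 208012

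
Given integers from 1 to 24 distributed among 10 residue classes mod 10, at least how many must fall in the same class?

By pigeonhole with 24 objects and 10 categories: ceiling(24/10).

Final answer: 3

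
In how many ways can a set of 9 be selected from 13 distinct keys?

C(13,9) = 13!/(9! x 4!).

Final answer: \binom{13}{9} = 715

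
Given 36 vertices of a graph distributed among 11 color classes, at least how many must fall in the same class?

By pigeonhole with 36 objects and 11 categories: ceiling(36/11).

Final answer: 4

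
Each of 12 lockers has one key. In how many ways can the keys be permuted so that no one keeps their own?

Derangements satisfy D(n) = (n-1)(D(n-1) + D(n-2)), starting from D(0)=1, D(1)=0.
D(2) = 1 x (0 + 1) = 1
D(3) = 2 x (1 + 0) = 2
D(4) = 3 x (2 + 1) = 9
D(5) = 4 x (9 + 2) = 44
D(6) = 5 x (44 + 9) = 265
D(7) = 6 x (265 + 44) = 1854
D(8) = 7 x (1854 + 265) = 14833
D(9) = 8 x (14833 + 1854) = 133496
D(10) = 9 x (133496 + 14833) = 1334961
D(11) = 10 x (1334961 + 133496) = 14684570
D(12) = 11 x (D(11) + D(10)) = 11 x (14684570 + 1334961)

Final answer: D(12) = 176214841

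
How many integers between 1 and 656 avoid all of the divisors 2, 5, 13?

|div by 2|=328, |div by 5|=131, |div by 13|=50.
|div by 2&5|=65, |div by 2&13|=25, |div by 5&13|=10, |div by all|=5.
By inclusion-exclusion, divisible by at least one: 328+131+50-65-25-10+5 = 414.
Not divisible by any: 656 - 414.

Final answer: 242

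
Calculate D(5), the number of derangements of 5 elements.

Use the recurrence D(n) = (n-1)(D(n-1) + D(n-2)) with D(0)=1, D(1)=0.
Building up: D(2)=1, D(3)=2, D(4)=9.
D(5) = 4 x (D(4) + D(3)) = 4 x (9 + 2).

Final answer: D(5) = 44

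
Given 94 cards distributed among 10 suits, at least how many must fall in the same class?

By pigeonhole with 94 objects and 10 categories: ceiling(94/10).

Final answer: 10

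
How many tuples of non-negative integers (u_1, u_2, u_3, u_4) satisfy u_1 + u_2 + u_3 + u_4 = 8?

Stars and bars with 8 stars and 3 bars:
C(8+4-1, 4-1) = C(11,3).

Final answer: C(11,3) = 165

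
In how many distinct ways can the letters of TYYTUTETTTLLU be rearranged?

Letters (E:1, L:2, T:6, U:2, Y:2). Total letters: 13.
Permutations = 13!/(6! x 2! x 2! x 2!).

Final answer: 1081080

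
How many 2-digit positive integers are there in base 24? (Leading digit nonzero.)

Leading digit: 23 options (nonzero). Other 1 digit(s): 24 options each.
Total: 23 x 24^1.

Final answer: 552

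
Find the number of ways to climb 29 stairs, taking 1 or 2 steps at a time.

Let f(n) count the ways. The last step is size 1 or 2, so f(n) = f(n-1) + f(n-2) with f(1)=1, f(2)=2.
Computing successive values: f(1)=1, f(2)=2, f(3)=3, f(4)=5, f(5)=8, f(6)=13, f(7)=21, f(8)=34, f(9)=55, f(10)=89, f(11)=144, f(12)=233, f(13)=377, f(14)=610, f(15)=987, f(16)=1597, f(17)=2584, f(18)=4181, f(19)=6765, f(20)=10946, f(21)=17711, f(22)=28657, f(23)=46368, f(24)=75025, f(25)=121393, f(26)=196418, f(27)=317811, f(28)=514229, f(29)=832040.

Final answer: 832040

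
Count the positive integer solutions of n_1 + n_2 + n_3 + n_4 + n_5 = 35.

Substitute n'_i = n_i - 1 (so n'_i >= 0). Then sum n'_i = 35 - 5 = 30.
Stars and bars: C(30+5-1, 5-1) = C(34,4).

Final answer: C(34,4) = 46376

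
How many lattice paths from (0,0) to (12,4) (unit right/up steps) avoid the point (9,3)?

Total paths to (12,4): C(16,4) = 1820.
Paths through (9,3): C(12,3) x C(4,1) = 880.
Avoiding (9,3): 1820 - 880.

Final answer: 940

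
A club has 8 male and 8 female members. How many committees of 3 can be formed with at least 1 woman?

Sum over valid woman counts:
C(8,1)C(8,2) = 224
C(8,2)C(8,1) = 224
C(8,3)C(8,0) = 56
Total: 224 + 224 + 56.

Final answer: 504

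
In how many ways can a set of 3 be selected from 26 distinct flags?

C(26,3) = 26!/(3! x 23!).

Final answer: \binom{26}{3} = 2600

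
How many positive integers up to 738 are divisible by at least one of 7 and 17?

Multiples of 7: 105. Multiples of 17: 43. Of both (lcm=119): 6.
By inclusion-exclusion: 105 + 43 - 6.

Final answer: 142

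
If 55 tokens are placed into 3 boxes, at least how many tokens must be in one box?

By the pigeonhole principle: ceiling(55/3).

Final answer: 19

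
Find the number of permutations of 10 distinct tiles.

The number of ways to arrange 10 distinct objects is 10!.

Final answer: 10! = 3628800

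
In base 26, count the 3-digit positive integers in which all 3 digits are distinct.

First digit: 25 (nonzero). Second: 25 (not first). Third: 24, etc.
Total: 25 x 25 x 24.

Final answer: 15000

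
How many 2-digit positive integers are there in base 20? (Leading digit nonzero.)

Leading digit: 19 options (nonzero). Other 1 digit(s): 20 options each.
Total: 19 x 20^1.

Final answer: 380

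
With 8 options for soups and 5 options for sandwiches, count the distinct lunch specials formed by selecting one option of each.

By the multiplication principle: 8 x 5.

Final answer: 40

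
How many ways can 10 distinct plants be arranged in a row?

The number of ways to arrange 10 distinct objects is 10!.

Final answer: 10! = 3628800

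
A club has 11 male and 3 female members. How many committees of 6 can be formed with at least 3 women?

Sum over valid woman counts:
C(3,3)C(11,3).

Final answer: 165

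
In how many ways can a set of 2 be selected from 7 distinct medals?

C(7,2) = 7!/(2! x (7-2)!).

Final answer: C(7,2) = 21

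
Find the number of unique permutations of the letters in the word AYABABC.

Letters (A:3, B:2, C:1, Y:1). Total letters: 7.
Permutations = 7!/(3! x 2!).

Final answer: 420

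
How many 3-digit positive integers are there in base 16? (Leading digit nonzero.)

In base 16, the leading digit has 15 choices (1..15); each of the remaining 2 digits has 16 choices.
Total: 15 x 16^2.

Final answer: 3840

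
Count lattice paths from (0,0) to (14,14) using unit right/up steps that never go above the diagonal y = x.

Total monotonic paths to (14,14): C(28,14) = 40116600.
By the reflection principle, paths that go above the diagonal number C(28,15) = 37442160.
Valid Dyck paths: 40116600 - 37442160.
(Check: C(28,14) - C(28,15) = C(28,14)/15, the Catalan number C_{14}.)

Final answer: C_{14} = 2674440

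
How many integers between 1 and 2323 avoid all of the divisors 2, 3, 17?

|div by 2|=1161, |div by 3|=774, |div by 17|=136.
|div by 2&3|=387, |div by 2&17|=68, |div by 3&17|=45, |div by all|=22.
By inclusion-exclusion, divisible by at least one: 1161+774+136-387-68-45+22 = 1593.
Not divisible by any: 2323 - 1593.

Final answer: 730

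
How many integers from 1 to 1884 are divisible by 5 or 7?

Multiples of 5: 376. Multiples of 7: 269. Of both (lcm=35): 53.
By inclusion-exclusion: 376 + 269 - 53.

Final answer: 592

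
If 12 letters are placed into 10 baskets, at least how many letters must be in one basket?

By the pigeonhole principle: ceiling(12/10).

Final answer: 2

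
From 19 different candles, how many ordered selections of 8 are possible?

P(19,8) = 19!/(19-8)! = 19!/11!.

Final answer: P(19,8) = 3047466240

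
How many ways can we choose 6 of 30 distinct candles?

C(30,6) = 30!/(6! x 24!).

Final answer: \binom{30}{6} = 593775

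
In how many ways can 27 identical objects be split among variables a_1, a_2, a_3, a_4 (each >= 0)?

Stars and bars with 27 stars and 3 bars:
C(27+4-1, 4-1) = C(30,3).

Final answer: C(30,3) = 4060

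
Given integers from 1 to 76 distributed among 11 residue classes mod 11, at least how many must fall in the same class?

By pigeonhole with 76 objects and 11 categories: ceiling(76/11).

Final answer: 7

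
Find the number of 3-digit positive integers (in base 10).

First digit: 9 choices (1-9). Each of the remaining 2 digits: 10 choices.
Total: 9 x 10^2.

Final answer: 900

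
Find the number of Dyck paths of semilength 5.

Total monotonic paths to (5,5): C(10,5) = 252.
Reflecting each bad path at its first crossing gives a bijection with paths to (4,6): C(10,6) = 210.
Valid Dyck paths: 252 - 210.
(This is the Catalan number C_{5}.)

Final answer: C_{5} = 42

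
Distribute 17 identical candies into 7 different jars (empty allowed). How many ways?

Stars and bars: C(n+k-1, k-1) = C(23,6).

Final answer: C(23,6) = 100947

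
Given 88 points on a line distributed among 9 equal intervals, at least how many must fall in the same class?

By pigeonhole with 88 objects and 9 categories: ceiling(88/9).

Final answer: 10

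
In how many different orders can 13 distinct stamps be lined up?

The number of ways to arrange 13 distinct objects is 13!.

Final answer: 13! = 6227020800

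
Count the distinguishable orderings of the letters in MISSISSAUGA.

Letters (A:2, G:1, I:2, M:1, S:4, U:1). Total letters: 11.
Permutations = 11!/(4! x 2! x 2!).

Final answer: 415800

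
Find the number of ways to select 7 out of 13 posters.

C(13,7) = 13!/(7! x 6!).

Final answer: \binom{13}{7} = 1716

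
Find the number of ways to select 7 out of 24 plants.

C(24,7) = 24!/(7! x (24-7)!).

Final answer: C(24,7) = 346104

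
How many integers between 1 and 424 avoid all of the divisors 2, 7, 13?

|div by 2|=212, |div by 7|=60, |div by 13|=32.
|div by 2&7|=30, |div by 2&13|=16, |div by 7&13|=4, |div by all|=2.
By inclusion-exclusion, divisible by at least one: 212+60+32-30-16-4+2 = 256.
Not divisible by any: 424 - 256.

Final answer: 168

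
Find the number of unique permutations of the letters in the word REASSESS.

Letters (A:1, E:2, R:1, S:4). Total letters: 8.
Permutations = 8!/(4! x 2!).

Final answer: 840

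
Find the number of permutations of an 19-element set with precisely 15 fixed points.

Choose which 15 elements are fixed: C(19,15) = 3876.
Derange the remaining 4 using D(j) = (j-1)(D(j-1) + D(j-2)), D(0)=1, D(1)=0: D(2)=1, D(3)=2, D(4)=9.
Total: 3876 x 9.

Final answer: C(19,15) D(4) = 34884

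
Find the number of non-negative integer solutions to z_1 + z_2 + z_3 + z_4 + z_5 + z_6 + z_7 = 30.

Stars and bars with 30 stars and 6 bars:
C(30+7-1, 7-1) = C(36,6).

Final answer: C(36,6) = 1947792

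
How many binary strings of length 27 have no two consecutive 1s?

Let a(n) count valid strings. If the last bit is 0 the prefix is any valid string of length n-1; if it is 1 the string must end in 01 with a valid prefix of length n-2. So a(n) = a(n-1) + a(n-2), a(1)=2, a(2)=3.
Building up term by term: a(1)=2, a(2)=3, a(3)=5, a(4)=8, a(5)=13, a(6)=21, a(7)=34, a(8)=55, a(9)=89, a(10)=144, a(11)=233, a(12)=377, a(13)=610, a(14)=987, a(15)=1597, a(16)=2584, a(17)=4181, a(18)=6765, a(19)=10946, a(20)=17711, a(21)=28657, a(22)=46368, a(23)=75025, a(24)=121393, a(25)=196418, a(26)=317811, a(27)=514229.

Final answer: 514229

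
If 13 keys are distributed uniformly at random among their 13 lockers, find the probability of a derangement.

D(n) = (n-1)(D(n-1) + D(n-2)), D(0)=1, D(1)=0.
Building up: D(2)=1, D(3)=2, D(4)=9, D(5)=44, D(6)=265, D(7)=1854, D(8)=14833, D(9)=133496, D(10)=1334961, D(11)=14684570, D(12)=176214841, D(13)=2290792932.
Total arrangements: 13! = 6227020800.
Probability = D(13)/13! = 63633137/172972800.

Final answer: D(13)/13! = 2290792932/6227020800 = 0.367879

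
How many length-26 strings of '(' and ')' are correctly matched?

This is a standard Catalan-number count: the answer is C_n. Here n = 13 (pairs).
Using C_0 = 1 and C_(k+1) = C_k x 2(2k+1)/(k+2), build up term by term: C_1=1, C_2=2, C_3=5, C_4=14, C_5=42, C_6=132, C_7=429, C_8=1430, C_9=4862, C_10=16796, C_11=58786, C_12=208012, C_13=742900.

Final answer: C_{13} = 742900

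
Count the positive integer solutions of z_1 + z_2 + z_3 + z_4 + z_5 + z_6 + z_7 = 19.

Substitute z'_i = z_i - 1 (so z'_i >= 0). Then sum z'_i = 19 - 7 = 12.
Stars and bars: C(12+7-1, 7-1) = C(18,6).

Final answer: C(18,6) = 18564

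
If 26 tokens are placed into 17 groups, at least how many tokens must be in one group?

By the pigeonhole principle: ceiling(26/17).

Final answer: 2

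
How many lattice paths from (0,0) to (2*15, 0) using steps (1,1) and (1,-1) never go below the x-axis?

Total monotonic paths to (15,15): C(30,15) = 155117520.
A path is bad iff it touches y = x + 1; reflecting its initial segment maps bad paths bijectively onto all paths to (14,16), of which there are C(30,16) = 145422675.
Valid Dyck paths: 155117520 - 145422675.
(Check: C(30,15) - C(30,16) = C(30,15)/16, the Catalan number C_{15}.)

Final answer: C_{15} = 9694845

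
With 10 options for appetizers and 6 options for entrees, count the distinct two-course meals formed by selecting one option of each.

By the multiplication principle: 10 x 6.

Final answer: 60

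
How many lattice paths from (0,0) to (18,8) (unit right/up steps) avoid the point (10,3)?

Total paths to (18,8): C(26,8) = 1562275.
Paths through (10,3): C(13,3) x C(13,5) = 368082.
Avoiding (10,3): 1562275 - 368082.

Final answer: 1194193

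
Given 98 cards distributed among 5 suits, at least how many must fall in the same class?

By pigeonhole with 98 objects and 5 categories: ceiling(98/5).

Final answer: 20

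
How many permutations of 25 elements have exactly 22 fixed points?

Choose which 22 elements are fixed: C(25,22) = 2300.
Derange the remaining 3 using D(j) = (j-1)(D(j-1) + D(j-2)), D(0)=1, D(1)=0: D(2)=1, D(3)=2.
Total: 2300 x 2.

Final answer: C(25,22) D(3) = 4600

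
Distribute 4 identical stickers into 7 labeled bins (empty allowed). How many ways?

Stars and bars: C(n+k-1, k-1) = C(10,6).

Final answer: C(10,6) = 210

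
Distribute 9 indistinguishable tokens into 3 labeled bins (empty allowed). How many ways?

Stars and bars: C(n+k-1, k-1) = C(11,2).

Final answer: C(11,2) = 55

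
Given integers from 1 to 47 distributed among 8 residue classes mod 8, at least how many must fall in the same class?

By pigeonhole with 47 objects and 8 categories: ceiling(47/8).

Final answer: 6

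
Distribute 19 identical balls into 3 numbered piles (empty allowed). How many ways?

Stars and bars: C(n+k-1, k-1) = C(21,2).

Final answer: C(21,2) = 210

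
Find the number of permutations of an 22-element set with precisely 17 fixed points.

Choose which 17 elements are fixed: C(22,17) = 26334.
Derange the remaining 5 using D(j) = (j-1)(D(j-1) + D(j-2)), D(0)=1, D(1)=0: D(2)=1, D(3)=2, D(4)=9, D(5)=44.
Total: 26334 x 44.

Final answer: C(22,17) D(5) = 1158696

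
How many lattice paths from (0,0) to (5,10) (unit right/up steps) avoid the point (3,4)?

Total paths to (5,10): C(15,10) = 3003.
Paths through (3,4): C(7,4) x C(8,6) = 980.
Avoiding (3,4): 3003 - 980.

Final answer: 2023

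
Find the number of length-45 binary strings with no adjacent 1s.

A valid string ends in 0 (append to any length-(n-1) valid string) or in 01 (append to any length-(n-2) valid string), so a(n) = a(n-1) + a(n-2) with a(1)=2, a(2)=3.
Computing successive values: a(1)=2, a(2)=3, a(3)=5, a(4)=8, a(5)=13, a(6)=21, a(7)=34, a(8)=55, a(9)=89, a(10)=144, a(11)=233, a(12)=377, a(13)=610, a(14)=987, a(15)=1597, a(16)=2584, a(17)=4181, a(18)=6765, a(19)=10946, a(20)=17711, a(21)=28657, a(22)=46368, a(23)=75025, a(24)=121393, a(25)=196418, a(26)=317811, a(27)=514229, a(28)=832040, a(29)=1346269, a(30)=2178309, a(31)=3524578, a(32)=5702887, a(33)=9227465, a(34)=14930352, a(35)=24157817, a(36)=39088169, a(37)=63245986, a(38)=102334155, a(39)=165580141, a(40)=267914296, a(41)=433494437, a(42)=701408733, a(43)=1134903170, a(44)=1836311903, a(45)=2971215073.

Final answer: 2971215073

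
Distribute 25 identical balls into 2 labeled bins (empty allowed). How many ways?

Stars and bars: C(n+k-1, k-1) = C(26,1).

Final answer: C(26,1) = 26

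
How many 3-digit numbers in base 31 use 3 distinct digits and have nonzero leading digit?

The leading digit has 30 choices (anything but zero); the next has 30 (anything but the first), then 29, and so on, one fewer each time.
Total: 30 x 30 x 29.

Final answer: 26100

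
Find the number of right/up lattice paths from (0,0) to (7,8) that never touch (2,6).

Total paths to (7,8): C(15,8) = 6435.
Paths through (2,6): C(8,6) x C(7,2) = 588.
Avoiding (2,6): 6435 - 588.

Final answer: 5847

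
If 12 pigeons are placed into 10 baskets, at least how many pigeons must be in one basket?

By the pigeonhole principle: ceiling(12/10).

Final answer: 2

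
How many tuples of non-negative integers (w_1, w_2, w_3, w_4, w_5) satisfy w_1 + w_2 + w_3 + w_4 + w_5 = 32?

Stars and bars with 32 stars and 4 bars:
C(32+5-1, 5-1) = C(36,4).

Final answer: C(36,4) = 58905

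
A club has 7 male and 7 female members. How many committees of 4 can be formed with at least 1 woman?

Sum over valid woman counts:
C(7,1)C(7,3) = 245
C(7,2)C(7,2) = 441
C(7,3)C(7,1) = 245
C(7,4)C(7,0) = 35
Total: 245 + 441 + 245 + 35.

Final answer: 966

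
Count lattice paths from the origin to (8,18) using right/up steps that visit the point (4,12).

Paths (0,0)->(4,12): C(16,12) = 1820.
Paths (4,12)->(8,18): C(10,6) = 210.
By multiplication principle: 1820 x 210.

Final answer: 382200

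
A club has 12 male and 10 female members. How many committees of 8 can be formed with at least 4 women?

Sum over valid woman counts:
C(10,4)C(12,4) = 103950
C(10,5)C(12,3) = 55440
C(10,6)C(12,2) = 13860
C(10,7)C(12,1) = 1440
C(10,8)C(12,0) = 45
Total: 103950 + 55440 + 13860 + 1440 + 45.

Final answer: 174735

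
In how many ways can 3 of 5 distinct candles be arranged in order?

P(5,3) = 5!/(5-3)! = 5!/2!.

Final answer: P(5,3) = 60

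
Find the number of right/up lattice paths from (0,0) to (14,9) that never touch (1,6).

Total paths to (14,9): C(23,9) = 817190.
Paths through (1,6): C(7,6) x C(16,3) = 3920.
Avoiding (1,6): 817190 - 3920.

Final answer: 813270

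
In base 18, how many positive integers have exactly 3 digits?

Leading digit: 17 options (nonzero). Other 2 digit(s): 18 options each.
Total: 17 x 18^2.

Final answer: 5508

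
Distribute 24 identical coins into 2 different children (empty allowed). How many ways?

Stars and bars: C(n+k-1, k-1) = C(25,1).

Final answer: C(25,1) = 25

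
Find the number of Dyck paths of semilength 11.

Total monotonic paths to (11,11): C(22,11) = 705432.
By the reflection principle, paths that go above the diagonal number C(22,12) = 646646.
Valid Dyck paths: 705432 - 646646.
(Check: C(22,11) - C(22,12) = C(22,11)/12, the Catalan number C_{11}.)

Final answer: C_{11} = 58786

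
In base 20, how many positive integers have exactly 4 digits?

Leading digit: 19 options (nonzero). Other 3 digit(s): 20 options each.
Total: 19 x 20^3.

Final answer: 152000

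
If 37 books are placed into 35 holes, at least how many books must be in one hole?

By the pigeonhole principle: ceiling(37/35).

Final answer: 2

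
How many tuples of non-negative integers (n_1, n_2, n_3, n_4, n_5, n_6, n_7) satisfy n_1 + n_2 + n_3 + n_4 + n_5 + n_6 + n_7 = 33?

Stars and bars with 33 stars and 6 bars:
C(33+7-1, 7-1) = C(39,6).

Final answer: C(39,6) = 3262623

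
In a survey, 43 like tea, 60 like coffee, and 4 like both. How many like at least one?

|A union B| = |A| + |B| - |A intersect B| = 43 + 60 - 4.

Final answer: 99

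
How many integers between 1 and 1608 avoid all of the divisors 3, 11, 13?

|div by 3|=536, |div by 11|=146, |div by 13|=123.
|div by 3&11|=48, |div by 3&13|=41, |div by 11&13|=11, |div by all|=3.
By inclusion-exclusion, divisible by at least one: 536+146+123-48-41-11+3 = 708.
Not divisible by any: 1608 - 708.

Final answer: 900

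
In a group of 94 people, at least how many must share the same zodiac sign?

There are 12 possible values for zodiac sign. With 94 people and 12 categories, by pigeonhole: ceiling(94/12).

Final answer: 8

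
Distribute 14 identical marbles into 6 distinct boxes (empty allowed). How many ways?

Stars and bars: C(n+k-1, k-1) = C(19,5).

Final answer: C(19,5) = 11628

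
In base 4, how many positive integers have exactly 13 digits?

These are the integers in [4^12, 4^13), so the count is 4^13 - 4^12 = 3 x 4^12.

Final answer: 50331648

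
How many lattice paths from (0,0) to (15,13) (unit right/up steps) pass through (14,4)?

Paths (0,0)->(14,4): C(18,4) = 3060.
Paths (14,4)->(15,13): C(10,9) = 10.
By multiplication principle: 3060 x 10.

Final answer: 30600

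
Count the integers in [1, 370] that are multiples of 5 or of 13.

Multiples of 5: 74. Multiples of 13: 28. Of both (lcm=65): 5.
By inclusion-exclusion: 74 + 28 - 5.

Final answer: 97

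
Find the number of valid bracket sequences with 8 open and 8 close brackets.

This is a standard Catalan-number count: the answer is C_n. Here n = 8 (pairs).
C_n = (2n)!/(n!(n+1)!), so C_{8} = 16!/(8! x 9!) = C(16,8)/9 = 12870/9.

Final answer: C_{8} = 1430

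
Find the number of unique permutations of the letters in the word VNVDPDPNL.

Letters (D:2, L:1, N:2, P:2, V:2). Total letters: 9.
Permutations = 9!/(2! x 2! x 2! x 2!).

Final answer: 22680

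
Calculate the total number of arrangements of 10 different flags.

The number of ways to arrange 10 distinct objects is 10!.

Final answer: 10! = 3628800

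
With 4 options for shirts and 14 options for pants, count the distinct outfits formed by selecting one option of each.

By the multiplication principle: 4 x 14.

Final answer: 56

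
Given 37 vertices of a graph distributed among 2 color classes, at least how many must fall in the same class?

By pigeonhole with 37 objects and 2 categories: ceiling(37/2).

Final answer: 19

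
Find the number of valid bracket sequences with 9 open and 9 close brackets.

The structures are counted by the Catalan number C_n. Here n = 9 (pairs).
C_n = C(2n,n)/(n+1), so C_{9} = C(18,9)/10 = 48620/10.

Final answer: C_{9} = 4862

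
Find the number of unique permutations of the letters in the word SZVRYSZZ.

Letters (R:1, S:2, V:1, Y:1, Z:3). Total letters: 8.
Permutations = 8!/(3! x 2!).

Final answer: 3360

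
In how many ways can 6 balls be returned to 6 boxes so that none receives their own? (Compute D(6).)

D(n) = (n-1)(D(n-1) + D(n-2)), D(0)=1, D(1)=0.
D(2) = 1 x (0 + 1) = 1
D(3) = 2 x (1 + 0) = 2
D(4) = 3 x (2 + 1) = 9
D(5) = 4 x (9 + 2) = 44
D(6) = 5 x (D(5) + D(4)) = 5 x (44 + 9)

Final answer: D(6) = 265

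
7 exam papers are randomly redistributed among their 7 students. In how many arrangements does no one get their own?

Derangements satisfy D(n) = (n-1)(D(n-1) + D(n-2)), starting from D(0)=1, D(1)=0.
D(2) = 1 x (0 + 1) = 1
D(3) = 2 x (1 + 0) = 2
D(4) = 3 x (2 + 1) = 9
D(5) = 4 x (9 + 2) = 44
D(6) = 5 x (44 + 9) = 265
D(7) = 6 x (D(6) + D(5)) = 6 x (265 + 44)

Final answer: D(7) = 1854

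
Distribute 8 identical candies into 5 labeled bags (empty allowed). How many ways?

Stars and bars: C(n+k-1, k-1) = C(12,4).

Final answer: C(12,4) = 495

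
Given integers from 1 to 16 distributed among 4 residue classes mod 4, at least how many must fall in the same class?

By pigeonhole with 16 objects and 4 categories: ceiling(16/4).

Final answer: 4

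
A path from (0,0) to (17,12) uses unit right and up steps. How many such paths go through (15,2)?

Paths (0,0)->(15,2): C(17,2) = 136.
Paths (15,2)->(17,12): C(12,10) = 66.
By multiplication principle: 136 x 66.

Final answer: 8976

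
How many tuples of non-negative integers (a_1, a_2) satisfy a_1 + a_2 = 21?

Stars and bars with 21 stars and 1 bars:
C(21+2-1, 2-1) = C(22,1).

Final answer: C(22,1) = 22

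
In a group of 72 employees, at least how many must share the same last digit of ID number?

There are 10 possible values for last digit of ID number. With 72 employees and 10 categories, by pigeonhole: ceiling(72/10).

Final answer: 8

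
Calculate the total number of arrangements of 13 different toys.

The number of ways to arrange 13 distinct objects is 13!.

Final answer: 13! = 6227020800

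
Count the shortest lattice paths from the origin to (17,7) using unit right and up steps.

Each path has 17 right steps and 7 up steps in some order (24 steps total).
Choose which 7 of the 24 steps are up: C(24,7).

Final answer: C(24,7) = 346104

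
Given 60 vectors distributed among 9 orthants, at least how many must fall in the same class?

By pigeonhole with 60 objects and 9 categories: ceiling(60/9).

Final answer: 7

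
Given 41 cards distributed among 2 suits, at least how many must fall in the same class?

By pigeonhole with 41 objects and 2 categories: ceiling(41/2).

Final answer: 21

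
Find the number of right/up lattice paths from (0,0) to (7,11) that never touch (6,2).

Total paths to (7,11): C(18,11) = 31824.
Paths through (6,2): C(8,2) x C(10,9) = 280.
Avoiding (6,2): 31824 - 280.

Final answer: 31544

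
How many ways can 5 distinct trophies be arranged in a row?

The number of ways to arrange 5 distinct objects is 5!.

Final answer: 5! = 120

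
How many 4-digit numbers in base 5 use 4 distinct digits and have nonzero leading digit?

The leading digit has 4 choices (anything but zero); the next has 4 (anything but the first), then 3, and so on, one fewer each time.
Total: 4 x 4 x 3 x 2.

Final answer: 96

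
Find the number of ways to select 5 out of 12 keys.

C(12,5) = 12!/(5! x (12-5)!).

Final answer: C(12,5) = 792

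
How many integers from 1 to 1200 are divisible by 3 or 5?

Multiples of 3: 400. Multiples of 5: 240. Of both (lcm=15): 80.
By inclusion-exclusion: 400 + 240 - 80.

Final answer: 560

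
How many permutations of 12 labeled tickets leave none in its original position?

Use the recurrence D(n) = (n-1)(D(n-1) + D(n-2)) with D(0)=1, D(1)=0.
D(2) = 1 x (0 + 1) = 1
D(3) = 2 x (1 + 0) = 2
D(4) = 3 x (2 + 1) = 9
D(5) = 4 x (9 + 2) = 44
D(6) = 5 x (44 + 9) = 265
D(7) = 6 x (265 + 44) = 1854
D(8) = 7 x (1854 + 265) = 14833
D(9) = 8 x (14833 + 1854) = 133496
D(10) = 9 x (133496 + 14833) = 1334961
D(11) = 10 x (1334961 + 133496) = 14684570
D(12) = 11 x (D(11) + D(10)) = 11 x (14684570 + 1334961)

Final answer: D(12) = 176214841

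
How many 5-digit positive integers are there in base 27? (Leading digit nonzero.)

Leading digit: 26 options (nonzero). Other 4 digit(s): 27 options each.
Total: 26 x 27^4.

Final answer: 13817466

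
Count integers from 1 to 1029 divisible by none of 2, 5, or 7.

|div by 2|=514, |div by 5|=205, |div by 7|=147.
|div by 2&5|=102, |div by 2&7|=73, |div by 5&7|=29, |div by all|=14.
By inclusion-exclusion, divisible by at least one: 514+205+147-102-73-29+14 = 676.
Not divisible by any: 1029 - 676.

Final answer: 353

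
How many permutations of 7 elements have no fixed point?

D(n) = (n-1)(D(n-1) + D(n-2)), D(0)=1, D(1)=0.
Building up: D(2)=1, D(3)=2, D(4)=9, D(5)=44, D(6)=265.
D(7) = 6 x (D(6) + D(5)) = 6 x (265 + 44).

Final answer: D(7) = 1854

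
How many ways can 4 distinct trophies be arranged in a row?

The number of ways to arrange 4 distinct objects is 4!.

Final answer: 4! = 24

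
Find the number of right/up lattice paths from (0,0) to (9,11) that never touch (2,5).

Total paths to (9,11): C(20,11) = 167960.
Paths through (2,5): C(7,5) x C(13,6) = 36036.
Avoiding (2,5): 167960 - 36036.

Final answer: 131924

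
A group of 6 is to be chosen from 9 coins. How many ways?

C(9,6) = 9!/(6! x 3!).

Final answer: \binom{9}{6} = 84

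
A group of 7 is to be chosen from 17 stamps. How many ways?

C(17,7) = 17!/(7! x 10!).

Final answer: \binom{17}{7} = 19448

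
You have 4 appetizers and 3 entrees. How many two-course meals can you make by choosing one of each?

By the multiplication principle: 4 x 3.

Final answer: 12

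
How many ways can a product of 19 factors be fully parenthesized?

The structures are counted by the Catalan number C_n. Here n = 19 - 1 = 18.
C_n = C(2n,n) - C(2n,n+1), so C_{18} = C(36,18) - C(36,19) = 9075135300 - 8597496600.

Final answer: C_{18} = 477638700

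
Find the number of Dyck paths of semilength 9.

Total monotonic paths to (9,9): C(18,9) = 48620.
Reflecting each bad path at its first crossing gives a bijection with paths to (8,10): C(18,10) = 43758.
Valid Dyck paths: 48620 - 43758.
(Equivalently, C_{9} = C(18,9)/10 = 48620/10.)

Final answer: C_{9} = 4862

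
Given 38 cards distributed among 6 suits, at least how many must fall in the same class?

By pigeonhole with 38 objects and 6 categories: ceiling(38/6).

Final answer: 7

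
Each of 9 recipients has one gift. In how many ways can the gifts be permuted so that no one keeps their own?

Derangements satisfy D(n) = (n-1)(D(n-1) + D(n-2)), starting from D(0)=1, D(1)=0.
D(2) = 1 x (0 + 1) = 1
D(3) = 2 x (1 + 0) = 2
D(4) = 3 x (2 + 1) = 9
D(5) = 4 x (9 + 2) = 44
D(6) = 5 x (44 + 9) = 265
D(7) = 6 x (265 + 44) = 1854
D(8) = 7 x (1854 + 265) = 14833
D(9) = 8 x (D(8) + D(7)) = 8 x (14833 + 1854)

Final answer: D(9) = 133496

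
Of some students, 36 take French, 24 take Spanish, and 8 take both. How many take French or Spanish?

|A union B| = |A| + |B| - |A intersect B| = 36 + 24 - 8.

Final answer: 52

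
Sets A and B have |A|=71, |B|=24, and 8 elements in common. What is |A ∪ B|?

|A union B| = |A| + |B| - |A intersect B| = 71 + 24 - 8.

Final answer: 87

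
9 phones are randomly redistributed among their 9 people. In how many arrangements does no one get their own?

Use the recurrence D(n) = (n-1)(D(n-1) + D(n-2)) with D(0)=1, D(1)=0.
D(2) = 1 x (0 + 1) = 1
D(3) = 2 x (1 + 0) = 2
D(4) = 3 x (2 + 1) = 9
D(5) = 4 x (9 + 2) = 44
D(6) = 5 x (44 + 9) = 265
D(7) = 6 x (265 + 44) = 1854
D(8) = 7 x (1854 + 265) = 14833
D(9) = 8 x (D(8) + D(7)) = 8 x (14833 + 1854)

Final answer: D(9) = 133496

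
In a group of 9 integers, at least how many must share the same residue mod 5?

There are 5 possible values for residue mod 5. With 9 integers and 5 categories, by pigeonhole: ceiling(9/5).

Final answer: 2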